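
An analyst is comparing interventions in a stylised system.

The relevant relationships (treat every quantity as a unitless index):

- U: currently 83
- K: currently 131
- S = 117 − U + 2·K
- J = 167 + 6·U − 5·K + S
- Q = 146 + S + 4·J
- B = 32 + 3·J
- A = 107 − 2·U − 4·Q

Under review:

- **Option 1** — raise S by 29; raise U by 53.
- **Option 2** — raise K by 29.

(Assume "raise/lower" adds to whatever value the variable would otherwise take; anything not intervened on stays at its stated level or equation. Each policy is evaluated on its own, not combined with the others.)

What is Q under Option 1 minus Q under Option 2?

Option 1 (S + 29, U + 53):
  U = 83 + 53 = 136
  K = 131
  S = 117 − 136 + 2·131 (+29 from intervention) = 272
  J = 167 + 6·136 − 5·131 + 272 = 600
  Q = 146 + 272 + 4·600 = 2818
Option 2 (K + 29):
  U = 83
  K = 131 + 29 = 160
  S = 117 − 83 + 2·160 = 354
  J = 167 + 6·83 − 5·160 + 354 = 219
  Q = 146 + 354 + 4·219 = 1376
Q: 2818 − 1376 = 1442

1442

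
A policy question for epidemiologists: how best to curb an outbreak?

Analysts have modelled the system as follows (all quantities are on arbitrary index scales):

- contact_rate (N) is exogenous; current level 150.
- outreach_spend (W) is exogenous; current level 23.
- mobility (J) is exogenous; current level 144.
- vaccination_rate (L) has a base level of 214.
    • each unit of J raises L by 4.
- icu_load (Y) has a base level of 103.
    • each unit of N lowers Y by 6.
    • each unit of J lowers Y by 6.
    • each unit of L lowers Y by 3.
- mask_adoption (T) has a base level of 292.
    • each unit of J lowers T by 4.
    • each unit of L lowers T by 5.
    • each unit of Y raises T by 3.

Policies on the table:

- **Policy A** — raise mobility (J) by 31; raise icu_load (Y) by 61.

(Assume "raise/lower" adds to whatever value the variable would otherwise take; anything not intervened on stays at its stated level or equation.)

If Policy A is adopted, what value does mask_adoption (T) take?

-18562

Policy A (J + 31, Y + 61):
  N = 150
  J = 144 + 31 = 175
  L = 214 + 4·175 = 914
  Y = 103 − 6·150 − 6·175 − 3·914 (+61 from intervention) = -4528
  T = 292 − 4·175 − 5·914 + 3·(-4528) = -18562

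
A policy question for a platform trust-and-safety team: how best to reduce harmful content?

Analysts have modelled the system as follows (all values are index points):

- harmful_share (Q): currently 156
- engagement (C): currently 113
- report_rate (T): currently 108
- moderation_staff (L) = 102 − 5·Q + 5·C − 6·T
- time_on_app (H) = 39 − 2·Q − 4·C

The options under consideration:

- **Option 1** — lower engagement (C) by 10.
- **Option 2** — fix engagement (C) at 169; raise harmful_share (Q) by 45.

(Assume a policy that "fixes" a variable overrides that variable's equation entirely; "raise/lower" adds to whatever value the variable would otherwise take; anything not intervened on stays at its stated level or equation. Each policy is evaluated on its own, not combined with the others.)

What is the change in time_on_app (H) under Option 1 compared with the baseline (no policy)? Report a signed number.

40

Baseline:
  Q = 156
  C = 113
  H = 39 − 2·156 − 4·113 = -725
Option 1 (C − 10):
  Q = 156
  C = 113 − 10 = 103
  H = 39 − 2·156 − 4·103 = -685
Change in H: -685 − (-725) = 40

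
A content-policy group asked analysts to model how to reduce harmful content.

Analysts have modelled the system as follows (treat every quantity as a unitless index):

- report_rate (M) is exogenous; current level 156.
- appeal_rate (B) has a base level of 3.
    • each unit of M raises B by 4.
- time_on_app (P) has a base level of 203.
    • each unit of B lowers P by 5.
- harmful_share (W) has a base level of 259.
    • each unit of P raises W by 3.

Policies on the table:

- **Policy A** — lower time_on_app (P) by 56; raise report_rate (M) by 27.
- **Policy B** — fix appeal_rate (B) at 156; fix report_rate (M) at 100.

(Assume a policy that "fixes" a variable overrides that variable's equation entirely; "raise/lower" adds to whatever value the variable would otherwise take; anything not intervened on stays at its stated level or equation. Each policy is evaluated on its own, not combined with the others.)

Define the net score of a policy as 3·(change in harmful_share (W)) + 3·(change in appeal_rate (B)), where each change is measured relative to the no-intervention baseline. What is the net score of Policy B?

19782

Baseline:
  M = 156
  B = 3 + 4·156 = 627
  P = 203 − 5·627 = -2932
  W = 259 + 3·(-2932) = -8537
Policy B (B := 156, M := 100):
  M = 100
  B = 156
  P = 203 − 5·156 = -577
  W = 259 + 3·(-577) = -1472
ΔW = -1472 − (-8537) = 7065; ΔB = 156 − 627 = -471
Score = 3·7065 + 3·(-471) = 19782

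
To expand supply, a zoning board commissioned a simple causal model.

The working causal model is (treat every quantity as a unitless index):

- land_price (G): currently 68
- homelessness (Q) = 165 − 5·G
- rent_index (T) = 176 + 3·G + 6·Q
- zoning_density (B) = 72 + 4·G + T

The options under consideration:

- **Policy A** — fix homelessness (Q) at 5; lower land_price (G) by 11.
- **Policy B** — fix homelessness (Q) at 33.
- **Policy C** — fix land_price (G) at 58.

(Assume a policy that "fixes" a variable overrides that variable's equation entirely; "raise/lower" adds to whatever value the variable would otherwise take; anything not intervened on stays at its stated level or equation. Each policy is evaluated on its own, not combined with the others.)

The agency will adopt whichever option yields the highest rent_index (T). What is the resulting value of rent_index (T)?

Policy A (Q := 5, G − 11):
  G = 68 − 11 = 57
  Q = 5
  T = 176 + 3·57 + 6·5 = 377
Policy B (Q := 33):
  G = 68
  Q = 33
  T = 176 + 3·68 + 6·33 = 578
Policy C (G := 58):
  G = 58
  Q = 165 − 5·58 = -125
  T = 176 + 3·58 + 6·(-125) = -400
Comparing — Policy A: T=377, Policy B: T=578, Policy C: T=-400. Highest is 578 (Policy B).

578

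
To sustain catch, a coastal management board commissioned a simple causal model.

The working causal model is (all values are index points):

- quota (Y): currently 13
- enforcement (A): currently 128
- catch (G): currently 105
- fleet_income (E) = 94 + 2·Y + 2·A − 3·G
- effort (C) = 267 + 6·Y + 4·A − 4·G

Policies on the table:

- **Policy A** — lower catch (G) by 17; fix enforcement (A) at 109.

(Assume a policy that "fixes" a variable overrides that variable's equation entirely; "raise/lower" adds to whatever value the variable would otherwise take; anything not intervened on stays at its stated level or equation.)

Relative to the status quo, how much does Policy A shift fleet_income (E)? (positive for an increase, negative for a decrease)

13

Baseline:
  Y = 13
  A = 128
  G = 105
  E = 94 + 2·13 + 2·128 − 3·105 = 61
Policy A (G − 17, A := 109):
  Y = 13
  A = 109
  G = 105 − 17 = 88
  E = 94 + 2·13 + 2·109 − 3·88 = 74
Change in E: 74 − 61 = 13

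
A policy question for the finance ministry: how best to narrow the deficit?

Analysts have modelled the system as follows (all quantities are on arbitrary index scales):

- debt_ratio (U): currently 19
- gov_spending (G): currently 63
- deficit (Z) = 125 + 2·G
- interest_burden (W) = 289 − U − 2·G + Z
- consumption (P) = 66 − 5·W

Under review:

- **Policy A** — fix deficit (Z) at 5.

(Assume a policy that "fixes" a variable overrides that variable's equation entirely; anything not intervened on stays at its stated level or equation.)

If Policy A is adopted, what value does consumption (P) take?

-679

Policy A (Z := 5):
  U = 19
  G = 63
  Z = 5
  W = 289 − 19 − 2·63 + 5 = 149
  P = 66 − 5·149 = -679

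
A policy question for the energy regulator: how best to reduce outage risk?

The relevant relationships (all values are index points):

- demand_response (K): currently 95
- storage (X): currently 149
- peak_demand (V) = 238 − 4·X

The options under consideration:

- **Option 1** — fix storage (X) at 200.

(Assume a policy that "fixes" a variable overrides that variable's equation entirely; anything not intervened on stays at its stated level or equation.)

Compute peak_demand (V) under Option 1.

Option 1 (X := 200):
  X = 200
  V = 238 − 4·200 = -562

-562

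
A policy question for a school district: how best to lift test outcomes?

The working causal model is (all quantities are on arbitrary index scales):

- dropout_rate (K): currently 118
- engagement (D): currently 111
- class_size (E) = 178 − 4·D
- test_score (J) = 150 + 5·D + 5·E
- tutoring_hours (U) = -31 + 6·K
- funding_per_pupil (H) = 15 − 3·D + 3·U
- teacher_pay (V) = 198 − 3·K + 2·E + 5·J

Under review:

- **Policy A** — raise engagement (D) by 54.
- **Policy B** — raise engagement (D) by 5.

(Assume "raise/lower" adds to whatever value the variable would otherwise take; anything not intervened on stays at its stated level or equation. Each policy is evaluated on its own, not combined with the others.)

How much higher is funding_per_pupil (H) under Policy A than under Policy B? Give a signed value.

Policy A (D + 54):
  K = 118
  D = 111 + 54 = 165
  U = -31 + 6·118 = 677
  H = 15 − 3·165 + 3·677 = 1551
Policy B (D + 5):
  K = 118
  D = 111 + 5 = 116
  U = -31 + 6·118 = 677
  H = 15 − 3·116 + 3·677 = 1698
H: 1551 − 1698 = -147

-147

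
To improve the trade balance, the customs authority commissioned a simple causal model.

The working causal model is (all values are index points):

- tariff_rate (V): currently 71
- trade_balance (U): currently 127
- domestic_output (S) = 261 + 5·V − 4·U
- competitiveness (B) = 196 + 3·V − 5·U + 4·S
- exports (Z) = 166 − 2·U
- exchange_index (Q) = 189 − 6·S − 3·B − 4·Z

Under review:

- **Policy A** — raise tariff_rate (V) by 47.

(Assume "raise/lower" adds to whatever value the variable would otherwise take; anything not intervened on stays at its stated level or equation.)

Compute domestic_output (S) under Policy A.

Policy A (V + 47):
  V = 71 + 47 = 118
  U = 127
  S = 261 + 5·118 − 4·127 = 343

343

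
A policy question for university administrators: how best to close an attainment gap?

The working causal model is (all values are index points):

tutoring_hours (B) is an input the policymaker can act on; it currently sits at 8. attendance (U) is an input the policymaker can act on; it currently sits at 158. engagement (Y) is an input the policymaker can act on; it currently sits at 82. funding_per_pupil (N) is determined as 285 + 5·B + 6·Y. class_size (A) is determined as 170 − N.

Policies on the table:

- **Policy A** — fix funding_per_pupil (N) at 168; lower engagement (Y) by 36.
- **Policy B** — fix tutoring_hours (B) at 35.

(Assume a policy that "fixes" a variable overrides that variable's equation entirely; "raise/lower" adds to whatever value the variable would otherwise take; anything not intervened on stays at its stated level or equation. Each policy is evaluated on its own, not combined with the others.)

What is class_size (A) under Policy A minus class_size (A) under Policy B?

Policy A (N := 168, Y − 36):
  B = 8
  Y = 82 − 36 = 46
  N = 168
  A = 170 − 168 = 2
Policy B (B := 35):
  B = 35
  Y = 82
  N = 285 + 5·35 + 6·82 = 952
  A = 170 − 952 = -782
A: 2 − (-782) = 784

784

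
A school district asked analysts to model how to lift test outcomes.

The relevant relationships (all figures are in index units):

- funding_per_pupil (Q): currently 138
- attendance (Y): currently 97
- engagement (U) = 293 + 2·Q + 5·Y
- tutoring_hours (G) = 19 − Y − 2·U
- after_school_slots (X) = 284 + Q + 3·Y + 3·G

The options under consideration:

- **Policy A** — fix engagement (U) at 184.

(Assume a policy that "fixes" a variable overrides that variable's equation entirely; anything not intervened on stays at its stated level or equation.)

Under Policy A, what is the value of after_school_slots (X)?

Policy A (U := 184):
  Q = 138
  Y = 97
  U = 184
  G = 19 − 97 − 2·184 = -446
  X = 284 + 138 + 3·97 + 3·(-446) = -625

-625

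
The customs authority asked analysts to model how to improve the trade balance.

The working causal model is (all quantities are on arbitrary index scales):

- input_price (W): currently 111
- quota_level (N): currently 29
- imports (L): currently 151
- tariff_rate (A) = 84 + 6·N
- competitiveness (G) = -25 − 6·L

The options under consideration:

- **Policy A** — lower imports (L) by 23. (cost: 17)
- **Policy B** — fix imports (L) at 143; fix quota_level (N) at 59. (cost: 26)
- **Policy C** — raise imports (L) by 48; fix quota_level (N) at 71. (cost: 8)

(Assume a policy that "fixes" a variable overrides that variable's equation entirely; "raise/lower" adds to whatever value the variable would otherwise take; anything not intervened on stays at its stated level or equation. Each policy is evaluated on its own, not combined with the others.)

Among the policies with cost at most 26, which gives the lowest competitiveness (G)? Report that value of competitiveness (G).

Policy A (L − 23):
  L = 151 − 23 = 128
  G = -25 − 6·128 = -793
Policy B (L := 143, N := 59):
  L = 143
  G = -25 − 6·143 = -883
Policy C (L + 48, N := 71):
  L = 151 + 48 = 199
  G = -25 − 6·199 = -1219
Comparing — Policy A: G=-793, Policy B: G=-883, Policy C: G=-1219. Lowest is -1219 (Policy C).

-1219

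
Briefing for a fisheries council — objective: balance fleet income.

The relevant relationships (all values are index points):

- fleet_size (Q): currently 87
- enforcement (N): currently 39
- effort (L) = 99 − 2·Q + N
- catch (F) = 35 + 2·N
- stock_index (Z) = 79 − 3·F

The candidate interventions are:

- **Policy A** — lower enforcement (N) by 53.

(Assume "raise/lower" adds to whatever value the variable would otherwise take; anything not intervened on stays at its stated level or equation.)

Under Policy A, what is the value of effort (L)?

Policy A (N − 53):
  Q = 87
  N = 39 − 53 = -14
  L = 99 − 2·87 + (-14) = -89

-89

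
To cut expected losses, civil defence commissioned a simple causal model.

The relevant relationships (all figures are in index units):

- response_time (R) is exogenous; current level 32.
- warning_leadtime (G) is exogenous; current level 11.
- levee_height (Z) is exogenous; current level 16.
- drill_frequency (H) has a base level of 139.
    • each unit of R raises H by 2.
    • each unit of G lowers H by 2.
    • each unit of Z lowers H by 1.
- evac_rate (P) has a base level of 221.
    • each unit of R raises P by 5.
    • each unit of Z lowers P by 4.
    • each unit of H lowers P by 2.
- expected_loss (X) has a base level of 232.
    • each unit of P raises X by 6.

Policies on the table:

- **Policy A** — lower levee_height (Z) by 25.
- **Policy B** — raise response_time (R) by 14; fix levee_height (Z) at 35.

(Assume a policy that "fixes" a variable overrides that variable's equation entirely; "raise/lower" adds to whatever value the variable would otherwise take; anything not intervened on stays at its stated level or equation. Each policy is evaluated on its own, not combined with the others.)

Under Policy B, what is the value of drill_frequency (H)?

Policy B (R + 14, Z := 35):
  R = 32 + 14 = 46
  G = 11
  Z = 35
  H = 139 + 2·46 − 2·11 − 35 = 174

174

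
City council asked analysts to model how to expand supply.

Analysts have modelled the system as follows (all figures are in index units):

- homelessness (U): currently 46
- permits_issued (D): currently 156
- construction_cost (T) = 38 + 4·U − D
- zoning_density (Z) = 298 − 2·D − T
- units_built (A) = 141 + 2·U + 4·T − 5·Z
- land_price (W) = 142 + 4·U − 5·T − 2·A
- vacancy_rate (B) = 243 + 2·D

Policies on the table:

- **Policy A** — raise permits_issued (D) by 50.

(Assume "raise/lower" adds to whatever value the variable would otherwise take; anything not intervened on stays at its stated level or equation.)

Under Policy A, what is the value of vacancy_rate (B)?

655

Policy A (D + 50):
  D = 156 + 50 = 206
  B = 243 + 2·206 = 655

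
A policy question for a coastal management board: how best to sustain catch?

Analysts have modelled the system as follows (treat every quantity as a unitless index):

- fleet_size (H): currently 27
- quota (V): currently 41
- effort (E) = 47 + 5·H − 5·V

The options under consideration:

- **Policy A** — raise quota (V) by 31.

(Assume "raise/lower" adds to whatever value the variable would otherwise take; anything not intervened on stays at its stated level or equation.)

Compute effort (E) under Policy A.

Policy A (V + 31):
  H = 27
  V = 41 + 31 = 72
  E = 47 + 5·27 − 5·72 = -178

-178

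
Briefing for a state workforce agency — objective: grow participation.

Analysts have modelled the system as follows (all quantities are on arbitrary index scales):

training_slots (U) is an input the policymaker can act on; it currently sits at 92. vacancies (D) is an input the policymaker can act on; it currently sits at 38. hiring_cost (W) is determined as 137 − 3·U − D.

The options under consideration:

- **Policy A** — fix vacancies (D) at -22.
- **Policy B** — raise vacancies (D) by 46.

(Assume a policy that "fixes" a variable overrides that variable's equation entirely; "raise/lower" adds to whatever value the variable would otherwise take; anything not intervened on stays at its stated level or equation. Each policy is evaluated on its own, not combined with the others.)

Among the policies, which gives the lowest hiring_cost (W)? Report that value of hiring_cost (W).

Policy A (D := -22):
  U = 92
  D = -22
  W = 137 − 3·92 − (-22) = -117
Policy B (D + 46):
  U = 92
  D = 38 + 46 = 84
  W = 137 − 3·92 − 84 = -223
Comparing — Policy A: W=-117, Policy B: W=-223. Lowest is -223 (Policy B).

-223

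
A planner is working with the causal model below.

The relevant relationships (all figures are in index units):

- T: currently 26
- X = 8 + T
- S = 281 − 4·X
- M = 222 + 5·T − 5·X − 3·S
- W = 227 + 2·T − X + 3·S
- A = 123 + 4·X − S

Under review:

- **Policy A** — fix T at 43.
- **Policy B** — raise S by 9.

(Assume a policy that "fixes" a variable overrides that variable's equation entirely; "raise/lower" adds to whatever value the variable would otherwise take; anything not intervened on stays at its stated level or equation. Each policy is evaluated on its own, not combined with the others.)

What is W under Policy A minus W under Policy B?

-214

Policy A (T := 43):
  T = 43
  X = 8 + 43 = 51
  S = 281 − 4·51 = 77
  W = 227 + 2·43 − 51 + 3·77 = 493
Policy B (S + 9):
  T = 26
  X = 8 + 26 = 34
  S = 281 − 4·34 (+9 from intervention) = 154
  W = 227 + 2·26 − 34 + 3·154 = 707
W: 493 − 707 = -214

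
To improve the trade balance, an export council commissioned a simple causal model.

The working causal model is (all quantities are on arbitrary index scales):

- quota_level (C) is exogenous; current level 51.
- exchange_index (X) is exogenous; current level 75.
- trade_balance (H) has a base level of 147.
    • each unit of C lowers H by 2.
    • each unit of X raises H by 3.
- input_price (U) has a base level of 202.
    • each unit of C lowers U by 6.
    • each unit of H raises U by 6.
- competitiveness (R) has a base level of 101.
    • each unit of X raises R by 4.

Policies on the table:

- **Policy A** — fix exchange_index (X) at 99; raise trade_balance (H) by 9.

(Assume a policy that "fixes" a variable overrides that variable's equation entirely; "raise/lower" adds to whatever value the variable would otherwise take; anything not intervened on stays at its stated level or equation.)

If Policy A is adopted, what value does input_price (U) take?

Policy A (X := 99, H + 9):
  C = 51
  X = 99
  H = 147 − 2·51 + 3·99 (+9 from intervention) = 351
  U = 202 − 6·51 + 6·351 = 2002

2002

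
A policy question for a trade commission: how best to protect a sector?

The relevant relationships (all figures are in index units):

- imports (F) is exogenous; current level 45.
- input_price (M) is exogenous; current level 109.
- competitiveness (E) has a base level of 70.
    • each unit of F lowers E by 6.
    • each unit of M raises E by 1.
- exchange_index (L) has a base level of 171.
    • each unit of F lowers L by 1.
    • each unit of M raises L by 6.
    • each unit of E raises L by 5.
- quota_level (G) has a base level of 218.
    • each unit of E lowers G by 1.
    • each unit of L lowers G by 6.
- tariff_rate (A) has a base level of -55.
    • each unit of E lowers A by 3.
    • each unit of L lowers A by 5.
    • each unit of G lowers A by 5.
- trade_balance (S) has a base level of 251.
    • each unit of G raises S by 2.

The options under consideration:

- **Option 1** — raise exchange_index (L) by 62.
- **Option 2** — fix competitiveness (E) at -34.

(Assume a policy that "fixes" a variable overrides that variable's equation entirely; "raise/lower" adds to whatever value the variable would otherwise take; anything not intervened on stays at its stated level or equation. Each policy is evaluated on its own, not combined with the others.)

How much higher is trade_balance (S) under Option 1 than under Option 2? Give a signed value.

2790

Option 1 (L + 62):
  F = 45
  M = 109
  E = 70 − 6·45 + 109 = -91
  L = 171 − 45 + 6·109 + 5·(-91) (+62 from intervention) = 387
  G = 218 − (-91) − 6·387 = -2013
  S = 251 + 2·(-2013) = -3775
Option 2 (E := -34):
  F = 45
  M = 109
  E = -34
  L = 171 − 45 + 6·109 + 5·(-34) = 610
  G = 218 − (-34) − 6·610 = -3408
  S = 251 + 2·(-3408) = -6565
S: -3775 − (-6565) = 2790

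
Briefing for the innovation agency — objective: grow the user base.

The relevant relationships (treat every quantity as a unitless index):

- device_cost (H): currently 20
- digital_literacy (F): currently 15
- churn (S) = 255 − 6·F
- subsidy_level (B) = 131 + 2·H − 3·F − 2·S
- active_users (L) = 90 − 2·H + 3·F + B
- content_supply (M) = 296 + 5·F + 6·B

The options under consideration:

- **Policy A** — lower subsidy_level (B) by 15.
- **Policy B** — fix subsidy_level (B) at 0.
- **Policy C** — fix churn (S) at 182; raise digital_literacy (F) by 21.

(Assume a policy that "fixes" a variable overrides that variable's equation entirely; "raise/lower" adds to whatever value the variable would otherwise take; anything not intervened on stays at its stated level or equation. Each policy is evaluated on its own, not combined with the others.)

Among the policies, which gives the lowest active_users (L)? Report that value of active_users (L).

-143

Policy A (B − 15):
  H = 20
  F = 15
  S = 255 − 6·15 = 165
  B = 131 + 2·20 − 3·15 − 2·165 (−15 from intervention) = -219
  L = 90 − 2·20 + 3·15 + (-219) = -124
Policy B (B := 0):
  H = 20
  F = 15
  S = 255 − 6·15 = 165
  B = 0
  L = 90 − 2·20 + 3·15 + 0 = 95
Policy C (S := 182, F + 21):
  H = 20
  F = 15 + 21 = 36
  S = 182
  B = 131 + 2·20 − 3·36 − 2·182 = -301
  L = 90 − 2·20 + 3·36 + (-301) = -143
Comparing — Policy A: L=-124, Policy B: L=95, Policy C: L=-143. Lowest is -143 (Policy C).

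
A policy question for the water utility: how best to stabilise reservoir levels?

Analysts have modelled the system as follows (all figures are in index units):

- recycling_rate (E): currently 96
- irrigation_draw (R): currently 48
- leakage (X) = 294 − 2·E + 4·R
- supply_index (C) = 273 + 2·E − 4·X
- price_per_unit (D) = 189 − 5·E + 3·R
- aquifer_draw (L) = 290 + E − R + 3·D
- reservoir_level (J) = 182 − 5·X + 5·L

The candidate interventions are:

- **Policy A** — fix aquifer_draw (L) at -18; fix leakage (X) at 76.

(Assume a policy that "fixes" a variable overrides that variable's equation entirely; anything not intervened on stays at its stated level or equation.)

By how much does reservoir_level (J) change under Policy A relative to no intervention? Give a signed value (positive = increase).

Baseline:
  E = 96
  R = 48
  X = 294 − 2·96 + 4·48 = 294
  D = 189 − 5·96 + 3·48 = -147
  L = 290 + 96 − 48 + 3·(-147) = -103
  J = 182 − 5·294 + 5·(-103) = -1803
Policy A (L := -18, X := 76):
  E = 96
  R = 48
  X = 76
  D = 189 − 5·96 + 3·48 = -147
  L = -18
  J = 182 − 5·76 + 5·(-18) = -288
Change in J: -288 − (-1803) = 1515

1515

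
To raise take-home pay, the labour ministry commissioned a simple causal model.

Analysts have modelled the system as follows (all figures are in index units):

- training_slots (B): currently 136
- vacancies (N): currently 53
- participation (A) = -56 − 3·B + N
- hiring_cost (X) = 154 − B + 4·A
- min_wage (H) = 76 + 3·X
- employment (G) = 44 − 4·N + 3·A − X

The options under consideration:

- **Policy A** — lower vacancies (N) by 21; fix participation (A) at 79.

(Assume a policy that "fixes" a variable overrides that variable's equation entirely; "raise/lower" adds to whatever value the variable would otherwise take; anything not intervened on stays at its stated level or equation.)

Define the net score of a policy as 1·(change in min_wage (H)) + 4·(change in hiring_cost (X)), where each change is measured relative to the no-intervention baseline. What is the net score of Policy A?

13720

Baseline:
  B = 136
  N = 53
  A = -56 − 3·136 + 53 = -411
  X = 154 − 136 + 4·(-411) = -1626
  H = 76 + 3·(-1626) = -4802
Policy A (N − 21, A := 79):
  B = 136
  N = 53 − 21 = 32
  A = 79
  X = 154 − 136 + 4·79 = 334
  H = 76 + 3·334 = 1078
ΔH = 1078 − (-4802) = 5880; ΔX = 334 − (-1626) = 1960
Score = 1·5880 + 4·1960 = 13720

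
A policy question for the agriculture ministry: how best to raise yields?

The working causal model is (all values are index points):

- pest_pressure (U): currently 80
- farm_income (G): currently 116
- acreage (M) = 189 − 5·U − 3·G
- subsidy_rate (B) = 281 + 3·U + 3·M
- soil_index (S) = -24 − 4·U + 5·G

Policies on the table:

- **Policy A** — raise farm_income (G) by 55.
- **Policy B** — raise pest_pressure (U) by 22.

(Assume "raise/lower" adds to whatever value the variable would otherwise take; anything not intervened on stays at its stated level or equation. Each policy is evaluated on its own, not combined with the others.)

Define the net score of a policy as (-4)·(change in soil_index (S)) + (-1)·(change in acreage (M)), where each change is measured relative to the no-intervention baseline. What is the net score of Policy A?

-935

Baseline:
  U = 80
  G = 116
  M = 189 − 5·80 − 3·116 = -559
  S = -24 − 4·80 + 5·116 = 236
Policy A (G + 55):
  U = 80
  G = 116 + 55 = 171
  M = 189 − 5·80 − 3·171 = -724
  S = -24 − 4·80 + 5·171 = 511
ΔS = 511 − 236 = 275; ΔM = -724 − (-559) = -165
Score = (-4)·275 + (-1)·(-165) = -935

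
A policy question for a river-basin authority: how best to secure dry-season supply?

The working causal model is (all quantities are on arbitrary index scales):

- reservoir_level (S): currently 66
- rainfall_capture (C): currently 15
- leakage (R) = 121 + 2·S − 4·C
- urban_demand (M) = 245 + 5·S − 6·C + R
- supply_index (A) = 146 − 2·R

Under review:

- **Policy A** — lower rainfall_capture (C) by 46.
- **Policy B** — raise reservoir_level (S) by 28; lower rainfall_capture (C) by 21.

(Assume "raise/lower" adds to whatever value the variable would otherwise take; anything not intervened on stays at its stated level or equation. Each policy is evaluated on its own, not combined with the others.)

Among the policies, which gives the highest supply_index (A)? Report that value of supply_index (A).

-520

Policy A (C − 46):
  S = 66
  C = 15 − 46 = -31
  R = 121 + 2·66 − 4·(-31) = 377
  A = 146 − 2·377 = -608
Policy B (S + 28, C − 21):
  S = 66 + 28 = 94
  C = 15 − 21 = -6
  R = 121 + 2·94 − 4·(-6) = 333
  A = 146 − 2·333 = -520
Comparing — Policy A: A=-608, Policy B: A=-520. Highest is -520 (Policy B).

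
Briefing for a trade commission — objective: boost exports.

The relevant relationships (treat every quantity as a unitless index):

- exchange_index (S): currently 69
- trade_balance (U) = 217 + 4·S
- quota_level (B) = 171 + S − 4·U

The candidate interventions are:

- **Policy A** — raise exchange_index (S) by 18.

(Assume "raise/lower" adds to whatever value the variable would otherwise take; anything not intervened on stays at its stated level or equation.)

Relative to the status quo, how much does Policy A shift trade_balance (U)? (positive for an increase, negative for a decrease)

Baseline:
  S = 69
  U = 217 + 4·69 = 493
Policy A (S + 18):
  S = 69 + 18 = 87
  U = 217 + 4·87 = 565
Change in U: 565 − 493 = 72

72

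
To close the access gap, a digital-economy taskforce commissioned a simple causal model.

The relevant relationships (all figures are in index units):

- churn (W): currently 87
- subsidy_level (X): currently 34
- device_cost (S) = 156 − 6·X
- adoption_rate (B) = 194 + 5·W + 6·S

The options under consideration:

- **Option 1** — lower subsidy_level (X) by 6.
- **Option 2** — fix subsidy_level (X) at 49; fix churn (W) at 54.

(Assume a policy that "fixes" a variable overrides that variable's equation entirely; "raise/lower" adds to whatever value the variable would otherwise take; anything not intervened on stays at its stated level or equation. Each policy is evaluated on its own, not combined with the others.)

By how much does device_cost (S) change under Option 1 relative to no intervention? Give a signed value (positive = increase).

36

Baseline:
  X = 34
  S = 156 − 6·34 = -48
Option 1 (X − 6):
  X = 34 − 6 = 28
  S = 156 − 6·28 = -12
Change in S: -12 − (-48) = 36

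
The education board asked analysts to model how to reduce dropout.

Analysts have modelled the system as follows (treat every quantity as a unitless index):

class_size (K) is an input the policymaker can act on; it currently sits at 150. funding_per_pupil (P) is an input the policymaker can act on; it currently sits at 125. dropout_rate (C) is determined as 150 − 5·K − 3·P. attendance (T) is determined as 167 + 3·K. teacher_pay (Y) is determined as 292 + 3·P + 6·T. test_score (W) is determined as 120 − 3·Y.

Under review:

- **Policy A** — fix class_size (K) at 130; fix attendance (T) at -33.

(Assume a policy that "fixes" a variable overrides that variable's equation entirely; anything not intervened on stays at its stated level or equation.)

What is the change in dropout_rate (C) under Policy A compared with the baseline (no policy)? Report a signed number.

100

Baseline:
  K = 150
  P = 125
  C = 150 − 5·150 − 3·125 = -975
Policy A (K := 130, T := -33):
  K = 130
  P = 125
  C = 150 − 5·130 − 3·125 = -875
Change in C: -875 − (-975) = 100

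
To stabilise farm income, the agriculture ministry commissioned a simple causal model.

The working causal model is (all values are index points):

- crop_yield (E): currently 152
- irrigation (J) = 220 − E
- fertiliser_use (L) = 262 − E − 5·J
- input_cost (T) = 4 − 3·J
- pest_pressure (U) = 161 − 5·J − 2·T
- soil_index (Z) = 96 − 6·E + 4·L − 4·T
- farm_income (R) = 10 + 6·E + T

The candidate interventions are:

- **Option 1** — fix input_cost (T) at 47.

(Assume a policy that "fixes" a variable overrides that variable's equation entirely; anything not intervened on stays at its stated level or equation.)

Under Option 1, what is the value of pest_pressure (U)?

Option 1 (T := 47):
  E = 152
  J = 220 − 152 = 68
  T = 47
  U = 161 − 5·68 − 2·47 = -273

-273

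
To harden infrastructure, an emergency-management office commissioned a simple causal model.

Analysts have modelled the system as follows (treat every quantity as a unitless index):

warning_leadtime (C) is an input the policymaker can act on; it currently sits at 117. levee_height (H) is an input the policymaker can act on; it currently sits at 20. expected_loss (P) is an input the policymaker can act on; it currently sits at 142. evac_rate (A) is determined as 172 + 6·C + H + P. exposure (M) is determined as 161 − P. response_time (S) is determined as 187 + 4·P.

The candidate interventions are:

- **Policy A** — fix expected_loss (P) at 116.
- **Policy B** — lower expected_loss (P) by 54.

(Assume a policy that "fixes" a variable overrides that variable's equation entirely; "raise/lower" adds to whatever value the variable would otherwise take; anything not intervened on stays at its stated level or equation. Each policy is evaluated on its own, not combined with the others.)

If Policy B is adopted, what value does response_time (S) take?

539

Policy B (P − 54):
  P = 142 − 54 = 88
  S = 187 + 4·88 = 539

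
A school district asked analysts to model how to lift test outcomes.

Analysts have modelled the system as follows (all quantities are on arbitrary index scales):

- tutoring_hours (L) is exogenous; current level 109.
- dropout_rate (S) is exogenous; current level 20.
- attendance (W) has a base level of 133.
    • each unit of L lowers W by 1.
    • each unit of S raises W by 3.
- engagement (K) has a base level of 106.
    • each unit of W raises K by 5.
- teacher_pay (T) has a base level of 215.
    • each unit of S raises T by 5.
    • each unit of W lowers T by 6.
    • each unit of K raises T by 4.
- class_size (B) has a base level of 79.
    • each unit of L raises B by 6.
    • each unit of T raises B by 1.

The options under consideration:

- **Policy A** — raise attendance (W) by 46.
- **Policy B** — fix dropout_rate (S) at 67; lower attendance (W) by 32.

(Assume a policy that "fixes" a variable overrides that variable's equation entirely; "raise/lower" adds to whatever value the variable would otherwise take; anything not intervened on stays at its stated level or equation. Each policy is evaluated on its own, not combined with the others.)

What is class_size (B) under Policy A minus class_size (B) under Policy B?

Policy A (W + 46):
  L = 109
  S = 20
  W = 133 − 109 + 3·20 (+46 from intervention) = 130
  K = 106 + 5·130 = 756
  T = 215 + 5·20 − 6·130 + 4·756 = 2559
  B = 79 + 6·109 + 2559 = 3292
Policy B (S := 67, W − 32):
  L = 109
  S = 67
  W = 133 − 109 + 3·67 (−32 from intervention) = 193
  K = 106 + 5·193 = 1071
  T = 215 + 5·67 − 6·193 + 4·1071 = 3676
  B = 79 + 6·109 + 3676 = 4409
B: 3292 − 4409 = -1117

-1117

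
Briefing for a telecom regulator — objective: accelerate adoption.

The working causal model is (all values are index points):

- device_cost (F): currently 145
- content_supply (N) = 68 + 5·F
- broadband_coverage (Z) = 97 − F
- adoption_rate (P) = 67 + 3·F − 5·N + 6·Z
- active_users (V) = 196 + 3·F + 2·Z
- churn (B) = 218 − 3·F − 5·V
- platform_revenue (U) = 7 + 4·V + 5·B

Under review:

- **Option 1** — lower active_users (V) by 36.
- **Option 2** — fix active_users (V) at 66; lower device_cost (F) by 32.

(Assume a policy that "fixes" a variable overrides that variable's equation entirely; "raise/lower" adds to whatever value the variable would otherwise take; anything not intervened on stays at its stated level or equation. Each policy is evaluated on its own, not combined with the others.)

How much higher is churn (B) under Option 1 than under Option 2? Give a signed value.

-2261

Option 1 (V − 36):
  F = 145
  Z = 97 − 145 = -48
  V = 196 + 3·145 + 2·(-48) (−36 from intervention) = 499
  B = 218 − 3·145 − 5·499 = -2712
Option 2 (V := 66, F − 32):
  F = 145 − 32 = 113
  Z = 97 − 113 = -16
  V = 66
  B = 218 − 3·113 − 5·66 = -451
B: -2712 − (-451) = -2261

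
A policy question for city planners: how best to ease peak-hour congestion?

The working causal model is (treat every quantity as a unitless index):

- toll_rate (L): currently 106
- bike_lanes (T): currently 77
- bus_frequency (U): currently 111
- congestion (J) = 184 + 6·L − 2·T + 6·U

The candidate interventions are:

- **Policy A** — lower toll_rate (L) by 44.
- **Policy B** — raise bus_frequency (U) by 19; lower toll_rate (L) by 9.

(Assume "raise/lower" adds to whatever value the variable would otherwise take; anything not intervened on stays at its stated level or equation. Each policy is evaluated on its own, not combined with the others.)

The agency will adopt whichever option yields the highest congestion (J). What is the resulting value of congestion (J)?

Policy A (L − 44):
  L = 106 − 44 = 62
  T = 77
  U = 111
  J = 184 + 6·62 − 2·77 + 6·111 = 1068
Policy B (U + 19, L − 9):
  L = 106 − 9 = 97
  T = 77
  U = 111 + 19 = 130
  J = 184 + 6·97 − 2·77 + 6·130 = 1392
Comparing — Policy A: J=1068, Policy B: J=1392. Highest is 1392 (Policy B).

1392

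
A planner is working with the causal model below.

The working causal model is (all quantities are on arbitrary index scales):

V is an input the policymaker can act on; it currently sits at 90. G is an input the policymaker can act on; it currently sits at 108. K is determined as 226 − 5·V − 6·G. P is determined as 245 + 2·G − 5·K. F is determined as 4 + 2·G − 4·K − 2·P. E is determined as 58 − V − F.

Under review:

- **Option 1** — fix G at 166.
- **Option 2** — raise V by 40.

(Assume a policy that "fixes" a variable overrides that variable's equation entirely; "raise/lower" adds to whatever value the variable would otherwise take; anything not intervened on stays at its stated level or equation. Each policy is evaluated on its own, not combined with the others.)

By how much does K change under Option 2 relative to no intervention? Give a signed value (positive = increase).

Baseline:
  V = 90
  G = 108
  K = 226 − 5·90 − 6·108 = -872
Option 2 (V + 40):
  V = 90 + 40 = 130
  G = 108
  K = 226 − 5·130 − 6·108 = -1072
Change in K: -1072 − (-872) = -200

-200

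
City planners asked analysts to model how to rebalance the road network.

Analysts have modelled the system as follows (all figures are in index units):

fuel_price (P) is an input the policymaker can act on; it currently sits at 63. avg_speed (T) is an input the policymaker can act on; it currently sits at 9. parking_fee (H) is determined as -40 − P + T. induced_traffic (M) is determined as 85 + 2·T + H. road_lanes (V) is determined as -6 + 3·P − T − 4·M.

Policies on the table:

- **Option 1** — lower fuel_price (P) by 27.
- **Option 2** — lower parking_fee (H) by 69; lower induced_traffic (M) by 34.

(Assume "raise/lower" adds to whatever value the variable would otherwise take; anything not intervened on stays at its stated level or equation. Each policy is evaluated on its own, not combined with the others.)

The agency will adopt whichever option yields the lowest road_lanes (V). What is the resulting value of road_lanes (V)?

-51

Option 1 (P − 27):
  P = 63 − 27 = 36
  T = 9
  H = -40 − 36 + 9 = -67
  M = 85 + 2·9 + (-67) = 36
  V = -6 + 3·36 − 9 − 4·36 = -51
Option 2 (H − 69, M − 34):
  P = 63
  T = 9
  H = -40 − 63 + 9 (−69 from intervention) = -163
  M = 85 + 2·9 + (-163) (−34 from intervention) = -94
  V = -6 + 3·63 − 9 − 4·(-94) = 550
Comparing — Option 1: V=-51, Option 2: V=550. Lowest is -51 (Option 1).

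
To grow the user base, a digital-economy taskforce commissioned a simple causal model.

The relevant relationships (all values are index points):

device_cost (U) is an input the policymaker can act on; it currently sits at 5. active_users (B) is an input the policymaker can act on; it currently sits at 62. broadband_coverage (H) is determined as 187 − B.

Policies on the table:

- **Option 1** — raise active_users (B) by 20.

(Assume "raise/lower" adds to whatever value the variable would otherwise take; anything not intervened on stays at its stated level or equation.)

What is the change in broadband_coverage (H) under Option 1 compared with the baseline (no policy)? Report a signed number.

-20

Baseline:
  B = 62
  H = 187 − 62 = 125
Option 1 (B + 20):
  B = 62 + 20 = 82
  H = 187 − 82 = 105
Change in H: 105 − 125 = -20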